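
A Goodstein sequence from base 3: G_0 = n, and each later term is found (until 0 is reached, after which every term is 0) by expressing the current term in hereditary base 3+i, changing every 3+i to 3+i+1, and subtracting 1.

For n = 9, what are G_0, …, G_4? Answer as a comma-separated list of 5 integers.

base 3: 9 = 3^2; at 4: 4^2 = 16; next = 15
base 4: 15 = 3·4 + 3; at 5: 3·5 + 3 = 18; next = 17
base 5: 17 = 3·5 + 2; at 6: 3·6 + 2 = 20; next = 19
base 6: 19 = 3·6 + 1; at 7: 3·7 + 1 = 22; next = 21

9, 15, 17, 19, 21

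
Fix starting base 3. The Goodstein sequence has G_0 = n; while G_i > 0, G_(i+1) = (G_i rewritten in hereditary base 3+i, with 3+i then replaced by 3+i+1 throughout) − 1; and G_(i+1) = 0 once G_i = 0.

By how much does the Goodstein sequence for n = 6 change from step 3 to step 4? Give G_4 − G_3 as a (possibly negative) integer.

0

G_0 = 6. HB_3(6) = 2·3. Bump = 8. G_1 = 7.
G_1 = 7. HB_4(7) = 4 + 3. Bump = 8. G_2 = 7.
G_2 = 7. HB_5(7) = 5 + 2. Bump = 8. G_3 = 7.
G_3 = 7. HB_6(7) = 6 + 1. Bump = 8. G_4 = 7.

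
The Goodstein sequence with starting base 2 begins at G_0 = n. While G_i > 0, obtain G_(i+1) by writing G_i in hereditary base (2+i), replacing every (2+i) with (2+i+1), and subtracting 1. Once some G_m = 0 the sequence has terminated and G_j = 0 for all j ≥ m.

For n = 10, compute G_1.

83

i=0: 10 = 2^(2 + 1) + 2 (b=2); 2→3: 3^(3 + 1) + 3 = 84; 84−1 = 83
i=1: 83 = 3^(3 + 1) + 2 (b=3); 3→4: 4^(4 + 1) + 2 = 1026; 1026−1 = 1025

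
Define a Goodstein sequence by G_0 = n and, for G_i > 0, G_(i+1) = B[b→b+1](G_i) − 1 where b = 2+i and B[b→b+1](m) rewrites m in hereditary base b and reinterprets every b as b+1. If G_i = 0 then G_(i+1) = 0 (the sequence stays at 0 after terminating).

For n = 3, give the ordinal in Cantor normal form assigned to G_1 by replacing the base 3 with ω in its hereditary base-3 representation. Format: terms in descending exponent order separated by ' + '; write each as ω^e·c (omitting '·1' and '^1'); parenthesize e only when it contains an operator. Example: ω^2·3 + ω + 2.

(0) 3|_2 = 2 + 1 ↦ 3 + 1|_3 = 4 ⇒ 3
(1) 3|_3 = 3 ↦ 4|_4 = 4 ⇒ 3

ω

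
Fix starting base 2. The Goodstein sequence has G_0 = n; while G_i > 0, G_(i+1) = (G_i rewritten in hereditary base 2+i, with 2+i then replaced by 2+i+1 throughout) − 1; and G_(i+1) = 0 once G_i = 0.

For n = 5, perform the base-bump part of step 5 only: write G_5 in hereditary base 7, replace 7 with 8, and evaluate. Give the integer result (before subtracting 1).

1752

5 —HB2→ 2^2 + 1 —bump→ 3^3 + 1 = 28 —(−1)→ 27
27 —HB3→ 3^3 —bump→ 4^4 = 256 —(−1)→ 255
255 —HB4→ 3·4^3 + 3·4^2 + 3·4 + 3 —bump→ 3·5^3 + 3·5^2 + 3·5 + 3 = 468 —(−1)→ 467
467 —HB5→ 3·5^3 + 3·5^2 + 3·5 + 2 —bump→ 3·6^3 + 3·6^2 + 3·6 + 2 = 776 —(−1)→ 775
775 —HB6→ 3·6^3 + 3·6^2 + 3·6 + 1 —bump→ 3·7^3 + 3·7^2 + 3·7 + 1 = 1198 —(−1)→ 1197
1197 —HB7→ 3·7^3 + 3·7^2 + 3·7 —bump→ 3·8^3 + 3·8^2 + 3·8 = 1752 —(−1)→ 1751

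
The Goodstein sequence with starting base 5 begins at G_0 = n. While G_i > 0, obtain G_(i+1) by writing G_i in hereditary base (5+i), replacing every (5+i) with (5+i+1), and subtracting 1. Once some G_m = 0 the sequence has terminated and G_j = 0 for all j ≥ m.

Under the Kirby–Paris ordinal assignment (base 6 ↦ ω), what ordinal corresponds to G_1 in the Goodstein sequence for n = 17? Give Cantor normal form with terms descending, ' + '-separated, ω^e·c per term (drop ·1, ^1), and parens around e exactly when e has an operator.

17 —HB5→ 3·5 + 2 —bump→ 3·6 + 2 = 20 —(−1)→ 19
19 —HB6→ 3·6 + 1 —bump→ 3·7 + 1 = 22 —(−1)→ 21

ω·3 + 1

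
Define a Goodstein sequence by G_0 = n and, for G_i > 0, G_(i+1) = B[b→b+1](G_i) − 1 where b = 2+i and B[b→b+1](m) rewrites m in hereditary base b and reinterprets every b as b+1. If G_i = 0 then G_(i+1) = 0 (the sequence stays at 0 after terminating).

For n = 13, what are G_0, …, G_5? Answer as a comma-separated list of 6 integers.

13, 108, 1279, 16092, 280711, 5765998

step 0: 13 = 2^(2 + 1) + 2^2 + 1; sub 3 for 2: 3^(3 + 1) + 3^3 + 1; = 109; G_1 = 109−1 = 108
step 1: 108 = 3^(3 + 1) + 3^3; sub 4 for 3: 4^(4 + 1) + 4^4; = 1280; G_2 = 1280−1 = 1279
step 2: 1279 = 4^(4 + 1) + 3·4^3 + 3·4^2 + 3·4 + 3; sub 5 for 4: 5^(5 + 1) + 3·5^3 + 3·5^2 + 3·5 + 3; = 16093; G_3 = 16093−1 = 16092
step 3: 16092 = 5^(5 + 1) + 3·5^3 + 3·5^2 + 3·5 + 2; sub 6 for 5: 6^(6 + 1) + 3·6^3 + 3·6^2 + 3·6 + 2; = 280712; G_4 = 280712−1 = 280711
step 4: 280711 = 6^(6 + 1) + 3·6^3 + 3·6^2 + 3·6 + 1; sub 7 for 6: 7^(7 + 1) + 3·7^3 + 3·7^2 + 3·7 + 1; = 5765999; G_5 = 5765999−1 = 5765998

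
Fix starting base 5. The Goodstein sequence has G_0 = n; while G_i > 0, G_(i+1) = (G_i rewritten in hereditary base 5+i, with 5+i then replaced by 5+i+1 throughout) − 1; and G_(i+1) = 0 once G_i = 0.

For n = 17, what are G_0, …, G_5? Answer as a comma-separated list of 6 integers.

i=0: 17 = 3·5 + 2 (b=5); 5→6: 3·6 + 2 = 20; 20−1 = 19
i=1: 19 = 3·6 + 1 (b=6); 6→7: 3·7 + 1 = 22; 22−1 = 21
i=2: 21 = 3·7 (b=7); 7→8: 3·8 = 24; 24−1 = 23
i=3: 23 = 2·8 + 7 (b=8); 8→9: 2·9 + 7 = 25; 25−1 = 24
i=4: 24 = 2·9 + 6 (b=9); 9→10: 2·10 + 6 = 26; 26−1 = 25

17, 19, 21, 23, 24, 25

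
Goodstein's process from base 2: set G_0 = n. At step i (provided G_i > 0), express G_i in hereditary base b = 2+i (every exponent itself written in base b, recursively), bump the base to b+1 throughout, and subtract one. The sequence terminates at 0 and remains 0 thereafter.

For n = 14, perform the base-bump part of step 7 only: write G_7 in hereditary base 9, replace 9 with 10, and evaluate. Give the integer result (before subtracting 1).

100000555552

step 0: 14 = 2^(2 + 1) + 2^2 + 2; sub 3 for 2: 3^(3 + 1) + 3^3 + 3; = 111; G_1 = 111−1 = 110
step 1: 110 = 3^(3 + 1) + 3^3 + 2; sub 4 for 3: 4^(4 + 1) + 4^4 + 2; = 1282; G_2 = 1282−1 = 1281
step 2: 1281 = 4^(4 + 1) + 4^4 + 1; sub 5 for 4: 5^(5 + 1) + 5^5 + 1; = 18751; G_3 = 18751−1 = 18750
step 3: 18750 = 5^(5 + 1) + 5^5; sub 6 for 5: 6^(6 + 1) + 6^6; = 326592; G_4 = 326592−1 = 326591
step 4: 326591 = 6^(6 + 1) + 5·6^5 + 5·6^4 + 5·6^3 + 5·6^2 + 5·6 + 5; sub 7 for 6: 7^(7 + 1) + 5·7^5 + 5·7^4 + 5·7^3 + 5·7^2 + 5·7 + 5; = 5862841; G_5 = 5862841−1 = 5862840
step 5: 5862840 = 7^(7 + 1) + 5·7^5 + 5·7^4 + 5·7^3 + 5·7^2 + 5·7 + 4; sub 8 for 7: 8^(8 + 1) + 5·8^5 + 5·8^4 + 5·8^3 + 5·8^2 + 5·8 + 4; = 134404972; G_6 = 134404972−1 = 134404971
step 6: 134404971 = 8^(8 + 1) + 5·8^5 + 5·8^4 + 5·8^3 + 5·8^2 + 5·8 + 3; sub 9 for 8: 9^(9 + 1) + 5·9^5 + 5·9^4 + 5·9^3 + 5·9^2 + 5·9 + 3; = 3487116549; G_7 = 3487116549−1 = 3487116548
step 7: 3487116548 = 9^(9 + 1) + 5·9^5 + 5·9^4 + 5·9^3 + 5·9^2 + 5·9 + 2; sub 10 for 9: 10^(10 + 1) + 5·10^5 + 5·10^4 + 5·10^3 + 5·10^2 + 5·10 + 2; = 100000555552; G_8 = 100000555552−1 = 100000555551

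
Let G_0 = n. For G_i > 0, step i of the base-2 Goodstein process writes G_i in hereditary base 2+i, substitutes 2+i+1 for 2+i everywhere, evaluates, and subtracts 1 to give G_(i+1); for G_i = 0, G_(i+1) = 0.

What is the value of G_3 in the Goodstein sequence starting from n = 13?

step 0: 13 = 2^(2 + 1) + 2^2 + 1; sub 3 for 2: 3^(3 + 1) + 3^3 + 1; = 109; G_1 = 109−1 = 108
step 1: 108 = 3^(3 + 1) + 3^3; sub 4 for 3: 4^(4 + 1) + 4^4; = 1280; G_2 = 1280−1 = 1279
step 2: 1279 = 4^(4 + 1) + 3·4^3 + 3·4^2 + 3·4 + 3; sub 5 for 4: 5^(5 + 1) + 3·5^3 + 3·5^2 + 3·5 + 3; = 16093; G_3 = 16093−1 = 16092
step 3: 16092 = 5^(5 + 1) + 3·5^3 + 3·5^2 + 3·5 + 2; sub 6 for 5: 6^(6 + 1) + 3·6^3 + 3·6^2 + 3·6 + 2; = 280712; G_4 = 280712−1 = 280711

16092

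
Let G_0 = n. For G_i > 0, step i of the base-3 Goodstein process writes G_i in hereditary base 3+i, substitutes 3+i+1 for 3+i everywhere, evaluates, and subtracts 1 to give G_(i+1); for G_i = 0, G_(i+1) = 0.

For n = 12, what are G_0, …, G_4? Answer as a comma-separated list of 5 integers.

[0] 12 ≡ 3^2 + 3 (base 3). Lift 4: 20. −1: 19.
[1] 19 ≡ 4^2 + 3 (base 4). Lift 5: 28. −1: 27.
[2] 27 ≡ 5^2 + 2 (base 5). Lift 6: 38. −1: 37.
[3] 37 ≡ 6^2 + 1 (base 6). Lift 7: 50. −1: 49.

12, 19, 27, 37, 49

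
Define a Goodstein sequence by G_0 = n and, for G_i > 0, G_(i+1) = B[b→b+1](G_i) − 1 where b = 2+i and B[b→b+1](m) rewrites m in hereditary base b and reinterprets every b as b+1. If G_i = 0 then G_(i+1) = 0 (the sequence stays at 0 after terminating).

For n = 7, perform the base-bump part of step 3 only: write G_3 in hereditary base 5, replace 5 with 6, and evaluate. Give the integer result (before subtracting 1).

46658

7 —HB2→ 2^2 + 2 + 1 —bump→ 3^3 + 3 + 1 = 31 —(−1)→ 30
30 —HB3→ 3^3 + 3 —bump→ 4^4 + 4 = 260 —(−1)→ 259
259 —HB4→ 4^4 + 3 —bump→ 5^5 + 3 = 3128 —(−1)→ 3127
3127 —HB5→ 5^5 + 2 —bump→ 6^6 + 2 = 46658 —(−1)→ 46657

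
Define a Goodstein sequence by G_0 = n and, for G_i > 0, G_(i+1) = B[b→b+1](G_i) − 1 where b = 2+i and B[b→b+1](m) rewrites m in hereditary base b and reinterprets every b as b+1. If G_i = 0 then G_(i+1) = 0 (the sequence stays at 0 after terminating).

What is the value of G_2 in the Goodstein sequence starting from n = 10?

base 2: 10 = 2^(2 + 1) + 2; at 3: 3^(3 + 1) + 3 = 84; next = 83
base 3: 83 = 3^(3 + 1) + 2; at 4: 4^(4 + 1) + 2 = 1026; next = 1025
base 4: 1025 = 4^(4 + 1) + 1; at 5: 5^(5 + 1) + 1 = 15626; next = 15625

1025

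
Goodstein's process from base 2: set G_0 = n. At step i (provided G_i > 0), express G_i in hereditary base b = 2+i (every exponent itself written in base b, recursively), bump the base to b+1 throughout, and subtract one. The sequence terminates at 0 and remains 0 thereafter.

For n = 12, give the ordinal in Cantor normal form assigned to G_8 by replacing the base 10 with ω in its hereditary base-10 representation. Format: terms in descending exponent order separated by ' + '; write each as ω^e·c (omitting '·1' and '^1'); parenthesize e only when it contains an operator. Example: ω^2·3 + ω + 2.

G_0=12  [base 2] 2^(2 + 1) + 2^2  →[2↦3]→  3^(3 + 1) + 3^3 = 108  −1 ⇒ G_1=107
G_1=107  [base 3] 3^(3 + 1) + 2·3^2 + 2·3 + 2  →[3↦4]→  4^(4 + 1) + 2·4^2 + 2·4 + 2 = 1066  −1 ⇒ G_2=1065
G_2=1065  [base 4] 4^(4 + 1) + 2·4^2 + 2·4 + 1  →[4↦5]→  5^(5 + 1) + 2·5^2 + 2·5 + 1 = 15686  −1 ⇒ G_3=15685
G_3=15685  [base 5] 5^(5 + 1) + 2·5^2 + 2·5  →[5↦6]→  6^(6 + 1) + 2·6^2 + 2·6 = 280020  −1 ⇒ G_4=280019
G_4=280019  [base 6] 6^(6 + 1) + 2·6^2 + 6 + 5  →[6↦7]→  7^(7 + 1) + 2·7^2 + 7 + 5 = 5764911  −1 ⇒ G_5=5764910
G_5=5764910  [base 7] 7^(7 + 1) + 2·7^2 + 7 + 4  →[7↦8]→  8^(8 + 1) + 2·8^2 + 8 + 4 = 134217868  −1 ⇒ G_6=134217867
G_6=134217867  [base 8] 8^(8 + 1) + 2·8^2 + 8 + 3  →[8↦9]→  9^(9 + 1) + 2·9^2 + 9 + 3 = 3486784575  −1 ⇒ G_7=3486784574
G_7=3486784574  [base 9] 9^(9 + 1) + 2·9^2 + 9 + 2  →[9↦10]→  10^(10 + 1) + 2·10^2 + 10 + 2 = 100000000212  −1 ⇒ G_8=100000000211

ω^(ω + 1) + ω^2·2 + ω + 1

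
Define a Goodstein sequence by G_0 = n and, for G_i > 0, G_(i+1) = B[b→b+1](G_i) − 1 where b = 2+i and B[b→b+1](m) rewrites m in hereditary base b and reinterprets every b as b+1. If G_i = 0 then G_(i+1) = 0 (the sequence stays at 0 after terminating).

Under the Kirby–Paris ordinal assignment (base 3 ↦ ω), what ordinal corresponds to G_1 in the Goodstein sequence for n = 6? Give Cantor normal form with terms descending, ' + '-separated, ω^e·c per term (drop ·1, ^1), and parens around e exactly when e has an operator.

step 0: 6 = 2^2 + 2; sub 3 for 2: 3^3 + 3; = 30; G_1 = 30−1 = 29
step 1: 29 = 3^3 + 2; sub 4 for 3: 4^4 + 2; = 258; G_2 = 258−1 = 257

ω^ω + 2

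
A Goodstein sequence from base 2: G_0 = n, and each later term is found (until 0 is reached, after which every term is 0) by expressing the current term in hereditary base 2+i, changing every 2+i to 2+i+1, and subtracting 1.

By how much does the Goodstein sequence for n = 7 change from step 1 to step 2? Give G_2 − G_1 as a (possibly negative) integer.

G_0=7  [base 2] 2^2 + 2 + 1  →[2↦3]→  3^3 + 3 + 1 = 31  −1 ⇒ G_1=30
G_1=30  [base 3] 3^3 + 3  →[3↦4]→  4^4 + 4 = 260  −1 ⇒ G_2=259

229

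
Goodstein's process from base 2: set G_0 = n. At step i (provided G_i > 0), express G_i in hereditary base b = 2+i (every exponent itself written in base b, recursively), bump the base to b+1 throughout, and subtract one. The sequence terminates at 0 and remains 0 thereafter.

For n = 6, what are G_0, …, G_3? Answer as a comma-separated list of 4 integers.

base 2: 6 = 2^2 + 2; at 3: 3^3 + 3 = 30; next = 29
base 3: 29 = 3^3 + 2; at 4: 4^4 + 2 = 258; next = 257
base 4: 257 = 4^4 + 1; at 5: 5^5 + 1 = 3126; next = 3125

6, 29, 257, 3125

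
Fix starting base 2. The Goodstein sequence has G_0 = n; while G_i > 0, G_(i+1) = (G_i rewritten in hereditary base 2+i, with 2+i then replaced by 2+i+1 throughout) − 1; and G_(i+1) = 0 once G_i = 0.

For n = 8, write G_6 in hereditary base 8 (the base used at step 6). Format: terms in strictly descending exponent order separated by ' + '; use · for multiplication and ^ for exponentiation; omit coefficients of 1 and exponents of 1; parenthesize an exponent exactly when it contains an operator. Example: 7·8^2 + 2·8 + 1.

[0] 8 ≡ 2^(2 + 1) (base 2). Lift 3: 81. −1: 80.
[1] 80 ≡ 2·3^3 + 2·3^2 + 2·3 + 2 (base 3). Lift 4: 554. −1: 553.
[2] 553 ≡ 2·4^4 + 2·4^2 + 2·4 + 1 (base 4). Lift 5: 6311. −1: 6310.
[3] 6310 ≡ 2·5^5 + 2·5^2 + 2·5 (base 5). Lift 6: 93396. −1: 93395.
[4] 93395 ≡ 2·6^6 + 2·6^2 + 6 + 5 (base 6). Lift 7: 1647196. −1: 1647195.
[5] 1647195 ≡ 2·7^7 + 2·7^2 + 7 + 4 (base 7). Lift 8: 33554572. −1: 33554571.
[6] 33554571 ≡ 2·8^8 + 2·8^2 + 8 + 3 (base 8). Lift 9: 774841152. −1: 774841151.

2·8^8 + 2·8^2 + 8 + 3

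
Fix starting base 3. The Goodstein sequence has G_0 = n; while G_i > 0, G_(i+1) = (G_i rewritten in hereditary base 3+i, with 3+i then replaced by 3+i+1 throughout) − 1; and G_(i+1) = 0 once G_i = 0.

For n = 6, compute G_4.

i=0: 6 = 2·3 (b=3); 3→4: 2·4 = 8; 8−1 = 7
i=1: 7 = 4 + 3 (b=4); 4→5: 5 + 3 = 8; 8−1 = 7
i=2: 7 = 5 + 2 (b=5); 5→6: 6 + 2 = 8; 8−1 = 7
i=3: 7 = 6 + 1 (b=6); 6→7: 7 + 1 = 8; 8−1 = 7
i=4: 7 = 7 (b=7); 7→8: 8 = 8; 8−1 = 7

7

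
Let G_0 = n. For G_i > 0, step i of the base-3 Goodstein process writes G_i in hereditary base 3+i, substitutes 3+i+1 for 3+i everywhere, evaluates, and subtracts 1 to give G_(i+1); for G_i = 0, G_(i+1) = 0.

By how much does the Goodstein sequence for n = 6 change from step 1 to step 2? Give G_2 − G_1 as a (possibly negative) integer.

G_0=6  [base 3] 2·3  →[3↦4]→  2·4 = 8  −1 ⇒ G_1=7
G_1=7  [base 4] 4 + 3  →[4↦5]→  5 + 3 = 8  −1 ⇒ G_2=7

0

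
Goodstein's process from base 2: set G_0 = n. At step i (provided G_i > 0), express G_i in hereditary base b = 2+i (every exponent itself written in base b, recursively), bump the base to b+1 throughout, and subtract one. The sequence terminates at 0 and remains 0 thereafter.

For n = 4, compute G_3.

4 —HB2→ 2^2 —bump→ 3^3 = 27 —(−1)→ 26
26 —HB3→ 2·3^2 + 2·3 + 2 —bump→ 2·4^2 + 2·4 + 2 = 42 —(−1)→ 41
41 —HB4→ 2·4^2 + 2·4 + 1 —bump→ 2·5^2 + 2·5 + 1 = 61 —(−1)→ 60

60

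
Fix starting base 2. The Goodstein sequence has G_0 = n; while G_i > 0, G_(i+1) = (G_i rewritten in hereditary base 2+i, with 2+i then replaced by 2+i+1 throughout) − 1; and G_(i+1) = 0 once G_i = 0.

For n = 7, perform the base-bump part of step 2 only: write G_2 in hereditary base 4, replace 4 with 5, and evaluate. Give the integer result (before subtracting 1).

3128

base 2: 7 = 2^2 + 2 + 1; at 3: 3^3 + 3 + 1 = 31; next = 30
base 3: 30 = 3^3 + 3; at 4: 4^4 + 4 = 260; next = 259
base 4: 259 = 4^4 + 3; at 5: 5^5 + 3 = 3128; next = 3127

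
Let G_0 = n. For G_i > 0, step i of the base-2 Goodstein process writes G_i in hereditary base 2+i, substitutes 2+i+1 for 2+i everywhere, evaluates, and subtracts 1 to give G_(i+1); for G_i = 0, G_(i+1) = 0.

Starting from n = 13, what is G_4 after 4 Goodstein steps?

280711

base 2: 13 = 2^(2 + 1) + 2^2 + 1; at 3: 3^(3 + 1) + 3^3 + 1 = 109; next = 108
base 3: 108 = 3^(3 + 1) + 3^3; at 4: 4^(4 + 1) + 4^4 = 1280; next = 1279
base 4: 1279 = 4^(4 + 1) + 3·4^3 + 3·4^2 + 3·4 + 3; at 5: 5^(5 + 1) + 3·5^3 + 3·5^2 + 3·5 + 3 = 16093; next = 16092
base 5: 16092 = 5^(5 + 1) + 3·5^3 + 3·5^2 + 3·5 + 2; at 6: 6^(6 + 1) + 3·6^3 + 3·6^2 + 3·6 + 2 = 280712; next = 280711
base 6: 280711 = 6^(6 + 1) + 3·6^3 + 3·6^2 + 3·6 + 1; at 7: 7^(7 + 1) + 3·7^3 + 3·7^2 + 3·7 + 1 = 5765999; next = 5765998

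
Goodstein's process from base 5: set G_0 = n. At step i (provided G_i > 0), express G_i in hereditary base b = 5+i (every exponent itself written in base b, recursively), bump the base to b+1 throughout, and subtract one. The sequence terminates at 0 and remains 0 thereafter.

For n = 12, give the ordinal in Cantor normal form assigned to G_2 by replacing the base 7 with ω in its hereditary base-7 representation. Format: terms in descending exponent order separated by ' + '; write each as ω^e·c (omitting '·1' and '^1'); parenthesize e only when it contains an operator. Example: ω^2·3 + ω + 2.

(0) 12|_5 = 2·5 + 2 ↦ 2·6 + 2|_6 = 14 ⇒ 13
(1) 13|_6 = 2·6 + 1 ↦ 2·7 + 1|_7 = 15 ⇒ 14
(2) 14|_7 = 2·7 ↦ 2·8|_8 = 16 ⇒ 15

ω·2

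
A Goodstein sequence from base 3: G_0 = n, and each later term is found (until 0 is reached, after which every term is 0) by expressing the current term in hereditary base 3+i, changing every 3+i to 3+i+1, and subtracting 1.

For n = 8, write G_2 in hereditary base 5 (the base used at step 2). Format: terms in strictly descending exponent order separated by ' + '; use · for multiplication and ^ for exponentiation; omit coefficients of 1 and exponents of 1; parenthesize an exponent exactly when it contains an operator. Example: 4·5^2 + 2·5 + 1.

2·5

step 0: 8 = 2·3 + 2; sub 4 for 3: 2·4 + 2; = 10; G_1 = 10−1 = 9
step 1: 9 = 2·4 + 1; sub 5 for 4: 2·5 + 1; = 11; G_2 = 11−1 = 10
step 2: 10 = 2·5; sub 6 for 5: 2·6; = 12; G_3 = 12−1 = 11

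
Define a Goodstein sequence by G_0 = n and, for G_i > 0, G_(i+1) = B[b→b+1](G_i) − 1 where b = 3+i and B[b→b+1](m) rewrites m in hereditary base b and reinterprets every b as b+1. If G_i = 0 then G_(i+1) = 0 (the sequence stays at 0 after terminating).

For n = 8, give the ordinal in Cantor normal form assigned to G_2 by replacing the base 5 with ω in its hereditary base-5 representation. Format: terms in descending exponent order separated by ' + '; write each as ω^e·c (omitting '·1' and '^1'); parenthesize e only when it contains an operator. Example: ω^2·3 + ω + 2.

ω·2

G_0 = 8. HB_3(8) = 2·3 + 2. Bump = 10. G_1 = 9.
G_1 = 9. HB_4(9) = 2·4 + 1. Bump = 11. G_2 = 10.
G_2 = 10. HB_5(10) = 2·5. Bump = 12. G_3 = 11.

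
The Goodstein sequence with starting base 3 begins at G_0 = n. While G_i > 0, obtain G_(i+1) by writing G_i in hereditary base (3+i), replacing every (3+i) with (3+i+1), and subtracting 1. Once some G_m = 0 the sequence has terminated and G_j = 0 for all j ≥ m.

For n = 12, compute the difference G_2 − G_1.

8

step 0: 12 = 3^2 + 3; sub 4 for 3: 4^2 + 4; = 20; G_1 = 20−1 = 19
step 1: 19 = 4^2 + 3; sub 5 for 4: 5^2 + 3; = 28; G_2 = 28−1 = 27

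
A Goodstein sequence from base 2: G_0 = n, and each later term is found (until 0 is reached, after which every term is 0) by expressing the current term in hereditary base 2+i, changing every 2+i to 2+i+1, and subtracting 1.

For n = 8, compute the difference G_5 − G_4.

step 0: 8 = 2^(2 + 1); sub 3 for 2: 3^(3 + 1); = 81; G_1 = 81−1 = 80
step 1: 80 = 2·3^3 + 2·3^2 + 2·3 + 2; sub 4 for 3: 2·4^4 + 2·4^2 + 2·4 + 2; = 554; G_2 = 554−1 = 553
step 2: 553 = 2·4^4 + 2·4^2 + 2·4 + 1; sub 5 for 4: 2·5^5 + 2·5^2 + 2·5 + 1; = 6311; G_3 = 6311−1 = 6310
step 3: 6310 = 2·5^5 + 2·5^2 + 2·5; sub 6 for 5: 2·6^6 + 2·6^2 + 2·6; = 93396; G_4 = 93396−1 = 93395
step 4: 93395 = 2·6^6 + 2·6^2 + 6 + 5; sub 7 for 6: 2·7^7 + 2·7^2 + 7 + 5; = 1647196; G_5 = 1647196−1 = 1647195

1553800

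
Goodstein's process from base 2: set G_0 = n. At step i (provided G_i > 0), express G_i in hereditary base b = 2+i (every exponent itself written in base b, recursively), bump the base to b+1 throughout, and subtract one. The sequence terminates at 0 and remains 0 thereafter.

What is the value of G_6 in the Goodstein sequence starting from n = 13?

i=0: 13 = 2^(2 + 1) + 2^2 + 1 (b=2); 2→3: 3^(3 + 1) + 3^3 + 1 = 109; 109−1 = 108
i=1: 108 = 3^(3 + 1) + 3^3 (b=3); 3→4: 4^(4 + 1) + 4^4 = 1280; 1280−1 = 1279
i=2: 1279 = 4^(4 + 1) + 3·4^3 + 3·4^2 + 3·4 + 3 (b=4); 4→5: 5^(5 + 1) + 3·5^3 + 3·5^2 + 3·5 + 3 = 16093; 16093−1 = 16092
i=3: 16092 = 5^(5 + 1) + 3·5^3 + 3·5^2 + 3·5 + 2 (b=5); 5→6: 6^(6 + 1) + 3·6^3 + 3·6^2 + 3·6 + 2 = 280712; 280712−1 = 280711
i=4: 280711 = 6^(6 + 1) + 3·6^3 + 3·6^2 + 3·6 + 1 (b=6); 6→7: 7^(7 + 1) + 3·7^3 + 3·7^2 + 3·7 + 1 = 5765999; 5765999−1 = 5765998
i=5: 5765998 = 7^(7 + 1) + 3·7^3 + 3·7^2 + 3·7 (b=7); 7→8: 8^(8 + 1) + 3·8^3 + 3·8^2 + 3·8 = 134219480; 134219480−1 = 134219479
i=6: 134219479 = 8^(8 + 1) + 3·8^3 + 3·8^2 + 2·8 + 7 (b=8); 8→9: 9^(9 + 1) + 3·9^3 + 3·9^2 + 2·9 + 7 = 3486786856; 3486786856−1 = 3486786855

134219479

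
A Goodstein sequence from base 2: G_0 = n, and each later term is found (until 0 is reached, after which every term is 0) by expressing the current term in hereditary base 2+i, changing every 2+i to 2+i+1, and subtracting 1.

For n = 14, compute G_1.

110

i=0: 14 = 2^(2 + 1) + 2^2 + 2 (b=2); 2→3: 3^(3 + 1) + 3^3 + 3 = 111; 111−1 = 110
i=1: 110 = 3^(3 + 1) + 3^3 + 2 (b=3); 3→4: 4^(4 + 1) + 4^4 + 2 = 1282; 1282−1 = 1281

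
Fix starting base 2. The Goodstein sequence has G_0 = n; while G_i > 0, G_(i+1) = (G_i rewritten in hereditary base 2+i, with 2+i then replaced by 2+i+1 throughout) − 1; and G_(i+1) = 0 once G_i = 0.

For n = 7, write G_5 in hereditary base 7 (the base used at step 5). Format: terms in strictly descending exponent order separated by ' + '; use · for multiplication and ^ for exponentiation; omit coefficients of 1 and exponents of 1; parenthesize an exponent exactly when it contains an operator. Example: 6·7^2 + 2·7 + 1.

7^7

base 2: 7 = 2^2 + 2 + 1; at 3: 3^3 + 3 + 1 = 31; next = 30
base 3: 30 = 3^3 + 3; at 4: 4^4 + 4 = 260; next = 259
base 4: 259 = 4^4 + 3; at 5: 5^5 + 3 = 3128; next = 3127
base 5: 3127 = 5^5 + 2; at 6: 6^6 + 2 = 46658; next = 46657
base 6: 46657 = 6^6 + 1; at 7: 7^7 + 1 = 823544; next = 823543
base 7: 823543 = 7^7; at 8: 8^8 = 16777216; next = 16777215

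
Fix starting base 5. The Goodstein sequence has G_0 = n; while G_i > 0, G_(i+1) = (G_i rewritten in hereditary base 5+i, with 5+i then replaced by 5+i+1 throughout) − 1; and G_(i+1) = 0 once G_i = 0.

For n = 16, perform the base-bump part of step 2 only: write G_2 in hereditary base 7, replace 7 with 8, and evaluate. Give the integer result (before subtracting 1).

22

G_0 = 16. HB_5(16) = 3·5 + 1. Bump = 19. G_1 = 18.
G_1 = 18. HB_6(18) = 3·6. Bump = 21. G_2 = 20.
G_2 = 20. HB_7(20) = 2·7 + 6. Bump = 22. G_3 = 21.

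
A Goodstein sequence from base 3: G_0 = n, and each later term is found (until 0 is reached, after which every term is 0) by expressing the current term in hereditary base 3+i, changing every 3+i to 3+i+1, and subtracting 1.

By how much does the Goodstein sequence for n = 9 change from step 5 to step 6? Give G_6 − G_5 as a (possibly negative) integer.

G_0=9  [base 3] 3^2  →[3↦4]→  4^2 = 16  −1 ⇒ G_1=15
G_1=15  [base 4] 3·4 + 3  →[4↦5]→  3·5 + 3 = 18  −1 ⇒ G_2=17
G_2=17  [base 5] 3·5 + 2  →[5↦6]→  3·6 + 2 = 20  −1 ⇒ G_3=19
G_3=19  [base 6] 3·6 + 1  →[6↦7]→  3·7 + 1 = 22  −1 ⇒ G_4=21
G_4=21  [base 7] 3·7  →[7↦8]→  3·8 = 24  −1 ⇒ G_5=23
G_5=23  [base 8] 2·8 + 7  →[8↦9]→  2·9 + 7 = 25  −1 ⇒ G_6=24

1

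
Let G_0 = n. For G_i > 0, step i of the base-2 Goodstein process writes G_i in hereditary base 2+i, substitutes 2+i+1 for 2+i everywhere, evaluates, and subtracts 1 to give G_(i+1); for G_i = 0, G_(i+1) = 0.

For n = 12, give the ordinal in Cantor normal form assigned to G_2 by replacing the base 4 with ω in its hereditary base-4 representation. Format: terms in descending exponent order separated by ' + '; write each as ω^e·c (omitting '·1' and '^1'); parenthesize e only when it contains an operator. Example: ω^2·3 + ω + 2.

ω^(ω + 1) + ω^2·2 + ω·2 + 1

G_0=12  [base 2] 2^(2 + 1) + 2^2  →[2↦3]→  3^(3 + 1) + 3^3 = 108  −1 ⇒ G_1=107
G_1=107  [base 3] 3^(3 + 1) + 2·3^2 + 2·3 + 2  →[3↦4]→  4^(4 + 1) + 2·4^2 + 2·4 + 2 = 1066  −1 ⇒ G_2=1065
G_2=1065  [base 4] 4^(4 + 1) + 2·4^2 + 2·4 + 1  →[4↦5]→  5^(5 + 1) + 2·5^2 + 2·5 + 1 = 15686  −1 ⇒ G_3=15685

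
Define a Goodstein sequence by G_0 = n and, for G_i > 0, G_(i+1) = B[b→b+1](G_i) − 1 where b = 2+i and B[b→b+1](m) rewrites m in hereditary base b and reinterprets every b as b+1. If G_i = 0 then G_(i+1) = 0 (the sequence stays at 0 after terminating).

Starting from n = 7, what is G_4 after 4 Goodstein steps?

46657

i=0: 7 = 2^2 + 2 + 1 (b=2); 2→3: 3^3 + 3 + 1 = 31; 31−1 = 30
i=1: 30 = 3^3 + 3 (b=3); 3→4: 4^4 + 4 = 260; 260−1 = 259
i=2: 259 = 4^4 + 3 (b=4); 4→5: 5^5 + 3 = 3128; 3128−1 = 3127
i=3: 3127 = 5^5 + 2 (b=5); 5→6: 6^6 + 2 = 46658; 46658−1 = 46657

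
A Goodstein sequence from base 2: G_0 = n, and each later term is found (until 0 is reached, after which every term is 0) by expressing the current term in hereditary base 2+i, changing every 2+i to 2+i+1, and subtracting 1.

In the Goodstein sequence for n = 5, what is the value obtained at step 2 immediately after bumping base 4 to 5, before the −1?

step 0: 5 = 2^2 + 1; sub 3 for 2: 3^3 + 1; = 28; G_1 = 28−1 = 27
step 1: 27 = 3^3; sub 4 for 3: 4^4; = 256; G_2 = 256−1 = 255

468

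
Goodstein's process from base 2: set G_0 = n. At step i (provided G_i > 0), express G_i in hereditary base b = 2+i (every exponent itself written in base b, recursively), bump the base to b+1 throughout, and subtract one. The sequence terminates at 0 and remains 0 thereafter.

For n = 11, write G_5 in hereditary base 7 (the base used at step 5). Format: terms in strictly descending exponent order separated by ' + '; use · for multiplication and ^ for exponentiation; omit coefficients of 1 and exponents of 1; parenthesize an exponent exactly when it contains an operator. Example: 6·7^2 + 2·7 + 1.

7^(7 + 1)

11 —HB2→ 2^(2 + 1) + 2 + 1 —bump→ 3^(3 + 1) + 3 + 1 = 85 —(−1)→ 84
84 —HB3→ 3^(3 + 1) + 3 —bump→ 4^(4 + 1) + 4 = 1028 —(−1)→ 1027
1027 —HB4→ 4^(4 + 1) + 3 —bump→ 5^(5 + 1) + 3 = 15628 —(−1)→ 15627
15627 —HB5→ 5^(5 + 1) + 2 —bump→ 6^(6 + 1) + 2 = 279938 —(−1)→ 279937
279937 —HB6→ 6^(6 + 1) + 1 —bump→ 7^(7 + 1) + 1 = 5764802 —(−1)→ 5764801
5764801 —HB7→ 7^(7 + 1) —bump→ 8^(8 + 1) = 134217728 —(−1)→ 134217727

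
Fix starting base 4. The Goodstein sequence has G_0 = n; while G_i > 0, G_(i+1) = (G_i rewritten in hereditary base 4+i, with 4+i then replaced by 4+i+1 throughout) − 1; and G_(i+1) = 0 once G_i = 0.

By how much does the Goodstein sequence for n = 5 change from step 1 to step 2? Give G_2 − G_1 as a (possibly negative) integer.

[0] 5 ≡ 4 + 1 (base 4). Lift 5: 6. −1: 5.
[1] 5 ≡ 5 (base 5). Lift 6: 6. −1: 5.

0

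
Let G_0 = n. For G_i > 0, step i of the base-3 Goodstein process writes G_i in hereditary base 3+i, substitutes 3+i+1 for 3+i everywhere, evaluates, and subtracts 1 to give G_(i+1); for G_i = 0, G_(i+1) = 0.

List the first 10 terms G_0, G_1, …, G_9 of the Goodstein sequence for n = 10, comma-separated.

10, 16, 24, 27, 30, 33, 36, 39, 41, 43

i=0: 10 = 3^2 + 1 (b=3); 3→4: 4^2 + 1 = 17; 17−1 = 16
i=1: 16 = 4^2 (b=4); 4→5: 5^2 = 25; 25−1 = 24
i=2: 24 = 4·5 + 4 (b=5); 5→6: 4·6 + 4 = 28; 28−1 = 27
i=3: 27 = 4·6 + 3 (b=6); 6→7: 4·7 + 3 = 31; 31−1 = 30
i=4: 30 = 4·7 + 2 (b=7); 7→8: 4·8 + 2 = 34; 34−1 = 33
i=5: 33 = 4·8 + 1 (b=8); 8→9: 4·9 + 1 = 37; 37−1 = 36
i=6: 36 = 4·9 (b=9); 9→10: 4·10 = 40; 40−1 = 39
i=7: 39 = 3·10 + 9 (b=10); 10→11: 3·11 + 9 = 42; 42−1 = 41
i=8: 41 = 3·11 + 8 (b=11); 11→12: 3·12 + 8 = 44; 44−1 = 43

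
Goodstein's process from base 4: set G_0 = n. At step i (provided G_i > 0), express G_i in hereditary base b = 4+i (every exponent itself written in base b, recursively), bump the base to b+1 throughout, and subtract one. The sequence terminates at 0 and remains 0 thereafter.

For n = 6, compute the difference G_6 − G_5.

-1

[0] 6 ≡ 4 + 2 (base 4). Lift 5: 7. −1: 6.
[1] 6 ≡ 5 + 1 (base 5). Lift 6: 7. −1: 6.
[2] 6 ≡ 6 (base 6). Lift 7: 7. −1: 6.
[3] 6 ≡ 6 (base 7). Lift 8: 6. −1: 5.
[4] 5 ≡ 5 (base 8). Lift 9: 5. −1: 4.
[5] 4 ≡ 4 (base 9). Lift 10: 4. −1: 3.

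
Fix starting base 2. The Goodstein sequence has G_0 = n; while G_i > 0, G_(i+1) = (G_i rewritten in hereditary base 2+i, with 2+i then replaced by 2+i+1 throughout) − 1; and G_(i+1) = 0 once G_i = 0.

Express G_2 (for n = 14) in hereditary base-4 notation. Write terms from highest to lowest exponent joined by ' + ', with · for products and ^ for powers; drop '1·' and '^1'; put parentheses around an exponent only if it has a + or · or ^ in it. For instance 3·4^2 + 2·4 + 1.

4^(4 + 1) + 4^4 + 1

G_0 = 14. HB_2(14) = 2^(2 + 1) + 2^2 + 2. Bump = 111. G_1 = 110.
G_1 = 110. HB_3(110) = 3^(3 + 1) + 3^3 + 2. Bump = 1282. G_2 = 1281.
G_2 = 1281. HB_4(1281) = 4^(4 + 1) + 4^4 + 1. Bump = 18751. G_3 = 18750.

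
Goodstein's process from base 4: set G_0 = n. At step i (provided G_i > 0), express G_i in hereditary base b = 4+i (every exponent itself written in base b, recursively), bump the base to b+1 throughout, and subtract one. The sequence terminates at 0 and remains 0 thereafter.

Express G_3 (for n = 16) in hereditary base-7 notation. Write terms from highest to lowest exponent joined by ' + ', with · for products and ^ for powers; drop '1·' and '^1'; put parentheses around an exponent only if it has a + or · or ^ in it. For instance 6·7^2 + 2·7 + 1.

4·7 + 2

base 4: 16 = 4^2; at 5: 5^2 = 25; next = 24
base 5: 24 = 4·5 + 4; at 6: 4·6 + 4 = 28; next = 27
base 6: 27 = 4·6 + 3; at 7: 4·7 + 3 = 31; next = 30
base 7: 30 = 4·7 + 2; at 8: 4·8 + 2 = 34; next = 33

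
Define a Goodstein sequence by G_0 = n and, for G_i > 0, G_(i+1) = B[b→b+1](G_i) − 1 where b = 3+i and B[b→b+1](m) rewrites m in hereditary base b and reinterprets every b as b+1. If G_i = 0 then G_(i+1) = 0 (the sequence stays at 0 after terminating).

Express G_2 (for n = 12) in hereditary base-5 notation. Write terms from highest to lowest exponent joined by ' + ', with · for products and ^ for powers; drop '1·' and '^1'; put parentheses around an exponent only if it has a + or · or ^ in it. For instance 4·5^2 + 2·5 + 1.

(0) 12|_3 = 3^2 + 3 ↦ 4^2 + 4|_4 = 20 ⇒ 19
(1) 19|_4 = 4^2 + 3 ↦ 5^2 + 3|_5 = 28 ⇒ 27
(2) 27|_5 = 5^2 + 2 ↦ 6^2 + 2|_6 = 38 ⇒ 37

5^2 + 2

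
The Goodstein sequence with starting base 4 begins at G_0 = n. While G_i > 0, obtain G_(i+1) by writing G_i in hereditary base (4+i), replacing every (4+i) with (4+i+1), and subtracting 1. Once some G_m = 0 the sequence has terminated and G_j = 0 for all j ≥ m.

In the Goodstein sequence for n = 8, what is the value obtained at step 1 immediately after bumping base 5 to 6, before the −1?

step 0: 8 = 2·4; sub 5 for 4: 2·5; = 10; G_1 = 10−1 = 9
step 1: 9 = 5 + 4; sub 6 for 5: 6 + 4; = 10; G_2 = 10−1 = 9

10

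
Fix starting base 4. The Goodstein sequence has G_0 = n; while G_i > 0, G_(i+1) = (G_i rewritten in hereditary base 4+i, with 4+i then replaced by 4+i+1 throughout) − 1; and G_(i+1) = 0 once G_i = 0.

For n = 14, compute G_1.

G_0=14  [base 4] 3·4 + 2  →[4↦5]→  3·5 + 2 = 17  −1 ⇒ G_1=16
G_1=16  [base 5] 3·5 + 1  →[5↦6]→  3·6 + 1 = 19  −1 ⇒ G_2=18

16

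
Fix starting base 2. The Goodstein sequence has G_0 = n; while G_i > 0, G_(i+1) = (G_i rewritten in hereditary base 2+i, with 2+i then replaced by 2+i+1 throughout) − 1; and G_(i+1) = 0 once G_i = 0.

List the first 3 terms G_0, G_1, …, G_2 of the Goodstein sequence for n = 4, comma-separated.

4, 26, 41

[0] 4 ≡ 2^2 (base 2). Lift 3: 27. −1: 26.
[1] 26 ≡ 2·3^2 + 2·3 + 2 (base 3). Lift 4: 42. −1: 41.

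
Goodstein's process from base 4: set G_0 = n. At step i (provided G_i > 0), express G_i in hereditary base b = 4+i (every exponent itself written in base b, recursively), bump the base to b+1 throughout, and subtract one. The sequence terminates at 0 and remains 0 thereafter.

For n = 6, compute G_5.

4

base 4: 6 = 4 + 2; at 5: 5 + 2 = 7; next = 6
base 5: 6 = 5 + 1; at 6: 6 + 1 = 7; next = 6
base 6: 6 = 6; at 7: 7 = 7; next = 6
base 7: 6 = 6; at 8: 6 = 6; next = 5
base 8: 5 = 5; at 9: 5 = 5; next = 4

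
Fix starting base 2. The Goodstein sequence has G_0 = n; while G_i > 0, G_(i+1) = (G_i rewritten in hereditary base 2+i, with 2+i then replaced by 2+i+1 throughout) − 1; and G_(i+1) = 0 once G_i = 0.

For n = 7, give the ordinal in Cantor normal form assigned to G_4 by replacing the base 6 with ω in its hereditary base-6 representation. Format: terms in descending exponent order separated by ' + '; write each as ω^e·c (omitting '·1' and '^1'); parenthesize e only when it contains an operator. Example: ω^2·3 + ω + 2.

G_0=7  [base 2] 2^2 + 2 + 1  →[2↦3]→  3^3 + 3 + 1 = 31  −1 ⇒ G_1=30
G_1=30  [base 3] 3^3 + 3  →[3↦4]→  4^4 + 4 = 260  −1 ⇒ G_2=259
G_2=259  [base 4] 4^4 + 3  →[4↦5]→  5^5 + 3 = 3128  −1 ⇒ G_3=3127
G_3=3127  [base 5] 5^5 + 2  →[5↦6]→  6^6 + 2 = 46658  −1 ⇒ G_4=46657
G_4=46657  [base 6] 6^6 + 1  →[6↦7]→  7^7 + 1 = 823544  −1 ⇒ G_5=823543

ω^ω + 1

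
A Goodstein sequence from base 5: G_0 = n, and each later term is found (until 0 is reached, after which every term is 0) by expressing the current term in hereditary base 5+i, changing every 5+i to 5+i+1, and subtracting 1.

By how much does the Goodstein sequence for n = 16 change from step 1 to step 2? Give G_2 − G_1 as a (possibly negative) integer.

2

i=0: 16 = 3·5 + 1 (b=5); 5→6: 3·6 + 1 = 19; 19−1 = 18
i=1: 18 = 3·6 (b=6); 6→7: 3·7 = 21; 21−1 = 20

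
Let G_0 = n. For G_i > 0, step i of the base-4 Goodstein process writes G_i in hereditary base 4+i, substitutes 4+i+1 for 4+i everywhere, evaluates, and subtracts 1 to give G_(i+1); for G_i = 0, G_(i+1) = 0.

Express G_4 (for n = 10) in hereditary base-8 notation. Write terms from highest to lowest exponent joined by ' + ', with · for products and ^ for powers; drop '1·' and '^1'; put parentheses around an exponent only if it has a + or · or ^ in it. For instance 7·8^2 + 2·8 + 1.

8 + 5

10 —HB4→ 2·4 + 2 —bump→ 2·5 + 2 = 12 —(−1)→ 11
11 —HB5→ 2·5 + 1 —bump→ 2·6 + 1 = 13 —(−1)→ 12
12 —HB6→ 2·6 —bump→ 2·7 = 14 —(−1)→ 13
13 —HB7→ 7 + 6 —bump→ 8 + 6 = 14 —(−1)→ 13
13 —HB8→ 8 + 5 —bump→ 9 + 5 = 14 —(−1)→ 13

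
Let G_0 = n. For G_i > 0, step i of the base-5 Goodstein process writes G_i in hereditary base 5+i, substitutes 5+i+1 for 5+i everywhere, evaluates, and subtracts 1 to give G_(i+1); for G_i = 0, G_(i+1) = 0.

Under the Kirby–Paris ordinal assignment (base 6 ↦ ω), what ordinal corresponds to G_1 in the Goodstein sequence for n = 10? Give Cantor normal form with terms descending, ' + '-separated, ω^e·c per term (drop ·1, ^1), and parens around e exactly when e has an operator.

ω + 5

G_0=10  [base 5] 2·5  →[5↦6]→  2·6 = 12  −1 ⇒ G_1=11
G_1=11  [base 6] 6 + 5  →[6↦7]→  7 + 5 = 12  −1 ⇒ G_2=11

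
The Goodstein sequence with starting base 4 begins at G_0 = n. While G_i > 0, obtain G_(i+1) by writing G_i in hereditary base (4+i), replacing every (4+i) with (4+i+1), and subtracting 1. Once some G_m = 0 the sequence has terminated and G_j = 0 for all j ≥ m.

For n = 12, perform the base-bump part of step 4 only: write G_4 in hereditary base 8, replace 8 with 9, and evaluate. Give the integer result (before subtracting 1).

19

G_0 = 12. HB_4(12) = 3·4. Bump = 15. G_1 = 14.
G_1 = 14. HB_5(14) = 2·5 + 4. Bump = 16. G_2 = 15.
G_2 = 15. HB_6(15) = 2·6 + 3. Bump = 17. G_3 = 16.
G_3 = 16. HB_7(16) = 2·7 + 2. Bump = 18. G_4 = 17.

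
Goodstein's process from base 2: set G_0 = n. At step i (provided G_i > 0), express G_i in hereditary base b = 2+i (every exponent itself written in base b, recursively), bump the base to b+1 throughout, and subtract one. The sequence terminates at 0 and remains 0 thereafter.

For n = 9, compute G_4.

140743

G_0 = 9. HB_2(9) = 2^(2 + 1) + 1. Bump = 82. G_1 = 81.
G_1 = 81. HB_3(81) = 3^(3 + 1). Bump = 1024. G_2 = 1023.
G_2 = 1023. HB_4(1023) = 3·4^4 + 3·4^3 + 3·4^2 + 3·4 + 3. Bump = 9843. G_3 = 9842.
G_3 = 9842. HB_5(9842) = 3·5^5 + 3·5^3 + 3·5^2 + 3·5 + 2. Bump = 140744. G_4 = 140743.
G_4 = 140743. HB_6(140743) = 3·6^6 + 3·6^3 + 3·6^2 + 3·6 + 1. Bump = 2471827. G_5 = 2471826.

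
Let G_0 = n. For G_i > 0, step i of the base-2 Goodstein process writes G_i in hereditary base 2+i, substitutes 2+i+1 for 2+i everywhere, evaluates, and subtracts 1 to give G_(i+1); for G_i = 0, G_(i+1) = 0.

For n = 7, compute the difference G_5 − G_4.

i=0: 7 = 2^2 + 2 + 1 (b=2); 2→3: 3^3 + 3 + 1 = 31; 31−1 = 30
i=1: 30 = 3^3 + 3 (b=3); 3→4: 4^4 + 4 = 260; 260−1 = 259
i=2: 259 = 4^4 + 3 (b=4); 4→5: 5^5 + 3 = 3128; 3128−1 = 3127
i=3: 3127 = 5^5 + 2 (b=5); 5→6: 6^6 + 2 = 46658; 46658−1 = 46657
i=4: 46657 = 6^6 + 1 (b=6); 6→7: 7^7 + 1 = 823544; 823544−1 = 823543

776886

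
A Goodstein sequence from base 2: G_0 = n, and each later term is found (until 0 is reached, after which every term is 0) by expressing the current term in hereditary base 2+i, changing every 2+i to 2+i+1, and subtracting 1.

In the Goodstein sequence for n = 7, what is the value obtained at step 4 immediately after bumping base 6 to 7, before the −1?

823544

step 0: 7 = 2^2 + 2 + 1; sub 3 for 2: 3^3 + 3 + 1; = 31; G_1 = 31−1 = 30
step 1: 30 = 3^3 + 3; sub 4 for 3: 4^4 + 4; = 260; G_2 = 260−1 = 259
step 2: 259 = 4^4 + 3; sub 5 for 4: 5^5 + 3; = 3128; G_3 = 3128−1 = 3127
step 3: 3127 = 5^5 + 2; sub 6 for 5: 6^6 + 2; = 46658; G_4 = 46658−1 = 46657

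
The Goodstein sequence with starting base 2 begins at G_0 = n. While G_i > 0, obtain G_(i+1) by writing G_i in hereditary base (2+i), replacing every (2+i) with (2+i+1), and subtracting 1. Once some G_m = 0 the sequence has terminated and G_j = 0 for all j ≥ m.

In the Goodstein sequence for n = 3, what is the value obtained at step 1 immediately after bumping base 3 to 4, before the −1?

3 —HB2→ 2 + 1 —bump→ 3 + 1 = 4 —(−1)→ 3
3 —HB3→ 3 —bump→ 4 = 4 —(−1)→ 3

4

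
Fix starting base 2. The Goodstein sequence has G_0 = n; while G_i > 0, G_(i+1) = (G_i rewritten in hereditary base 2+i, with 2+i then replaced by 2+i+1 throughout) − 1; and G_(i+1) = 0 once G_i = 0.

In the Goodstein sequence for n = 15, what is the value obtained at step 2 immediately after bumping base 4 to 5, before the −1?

step 0: 15 = 2^(2 + 1) + 2^2 + 2 + 1; sub 3 for 2: 3^(3 + 1) + 3^3 + 3 + 1; = 112; G_1 = 112−1 = 111
step 1: 111 = 3^(3 + 1) + 3^3 + 3; sub 4 for 3: 4^(4 + 1) + 4^4 + 4; = 1284; G_2 = 1284−1 = 1283
step 2: 1283 = 4^(4 + 1) + 4^4 + 3; sub 5 for 4: 5^(5 + 1) + 5^5 + 3; = 18753; G_3 = 18753−1 = 18752

18753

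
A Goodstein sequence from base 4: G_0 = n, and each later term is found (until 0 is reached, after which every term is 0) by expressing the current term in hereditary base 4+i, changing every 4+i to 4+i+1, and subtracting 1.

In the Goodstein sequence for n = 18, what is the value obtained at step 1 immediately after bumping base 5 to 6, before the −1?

37

18 —HB4→ 4^2 + 2 —bump→ 5^2 + 2 = 27 —(−1)→ 26
26 —HB5→ 5^2 + 1 —bump→ 6^2 + 1 = 37 —(−1)→ 36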